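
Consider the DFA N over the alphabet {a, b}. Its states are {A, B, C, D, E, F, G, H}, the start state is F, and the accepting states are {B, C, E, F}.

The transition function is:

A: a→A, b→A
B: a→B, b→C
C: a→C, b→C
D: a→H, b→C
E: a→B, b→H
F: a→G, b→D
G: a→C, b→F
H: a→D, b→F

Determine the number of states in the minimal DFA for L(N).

Reachable states from the start: {C,D,F,G,H}. Unreachable: {A,B,E} — drop them.
P0 = {C,F} | {D,G,H}.
Refine {C,F} on symbol a: members go to different blocks, giving {C} and {F}.
Split {D,G,H} by δ(·,a) → {D,H} and {G}.
Refine {D,H} on symbol b: members go to different blocks, giving {D} and {H}.
No further refinement is possible. Final partition (5 blocks): {C} | {D} | {F} | {G} | {H}.

5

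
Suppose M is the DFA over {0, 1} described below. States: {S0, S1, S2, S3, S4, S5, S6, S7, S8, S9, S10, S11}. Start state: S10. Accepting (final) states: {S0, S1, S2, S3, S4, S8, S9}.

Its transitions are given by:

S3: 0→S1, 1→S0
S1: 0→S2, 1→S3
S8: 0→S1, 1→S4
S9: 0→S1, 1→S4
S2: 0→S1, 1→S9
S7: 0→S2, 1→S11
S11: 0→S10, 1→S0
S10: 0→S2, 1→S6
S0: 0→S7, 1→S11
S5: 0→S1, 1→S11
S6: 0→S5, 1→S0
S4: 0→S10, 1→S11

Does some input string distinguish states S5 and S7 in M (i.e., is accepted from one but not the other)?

Reachable states from the start: {S0,S1,S2,S3,S4,S5,S6,S7,S9,S10,S11}. Unreachable: {S8} — drop them.
P0 = {S0,S1,S2,S3,S4,S9} | {S5,S6,S7,S10,S11}.
Refine {S0,S1,S2,S3,S4,S9} on symbol 0: members go to different blocks, giving {S1,S2,S3,S9} and {S0,S4}.
Split {S1,S2,S3,S9} by δ(·,1) → {S1,S2} and {S3,S9}.
Split {S5,S6,S7,S10,S11} by δ(·,0) → {S5,S7,S10} and {S6,S11}.
Stable partition: {S1,S2} | {S5,S7,S10} | {S0,S4} | {S3,S9} | {S6,S11} — 5 equivalence classes.
S5 and S7 lie in the same block of the stable partition, so they are equivalent — no string distinguishes them.

No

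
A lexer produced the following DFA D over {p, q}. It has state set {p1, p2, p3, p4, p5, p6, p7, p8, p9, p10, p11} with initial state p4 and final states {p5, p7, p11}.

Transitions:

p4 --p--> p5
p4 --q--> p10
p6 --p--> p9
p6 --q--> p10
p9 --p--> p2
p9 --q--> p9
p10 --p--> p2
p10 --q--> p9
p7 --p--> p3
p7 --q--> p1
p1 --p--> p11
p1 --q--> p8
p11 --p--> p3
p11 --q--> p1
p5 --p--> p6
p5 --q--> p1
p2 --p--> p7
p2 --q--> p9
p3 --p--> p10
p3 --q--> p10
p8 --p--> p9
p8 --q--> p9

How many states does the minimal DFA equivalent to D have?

Initial partition by acceptance: {p5,p7,p11} | {p1,p2,p3,p4,p6,p8,p9,p10}.
Split {p1,p2,p3,p4,p6,p8,p9,p10} by δ(·,p) → {p3,p6,p8,p9,p10} and {p1,p2,p4}.
Split {p3,p6,p8,p9,p10} by δ(·,p) → {p3,p6,p8} and {p9,p10}.
On input q, block {p1,p2,p4} splits into {p2,p4} and {p1}.
The partition is now stable with 5 blocks: {p5,p7,p11} | {p3,p6,p8} | {p2,p4} | {p9,p10} | {p1}.

5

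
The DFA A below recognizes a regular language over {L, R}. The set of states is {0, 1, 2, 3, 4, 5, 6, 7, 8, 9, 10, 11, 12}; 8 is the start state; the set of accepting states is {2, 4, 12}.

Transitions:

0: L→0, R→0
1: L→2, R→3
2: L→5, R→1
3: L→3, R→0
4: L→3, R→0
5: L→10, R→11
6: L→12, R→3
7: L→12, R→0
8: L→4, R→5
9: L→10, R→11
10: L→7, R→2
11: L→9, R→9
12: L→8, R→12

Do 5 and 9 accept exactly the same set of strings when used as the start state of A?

States {6} cannot be reached from the start state, so discard them.
Start with accepting vs non-accepting: {2,4,12} | {0,1,3,5,7,8,9,10,11}.
On input R, block {2,4,12} splits into {2,4} and {12}.
On input L, block {0,1,3,5,7,8,9,10,11} splits into {0,3,5,9,10,11} and {1,8} and {7}.
On input R, block {2,4} splits into {2} and {4}.
Refine {0,3,5,9,10,11} on symbol L: members go to different blocks, giving {0,3,5,9,11} and {10}.
Refine {0,3,5,9,11} on symbol L: members go to different blocks, giving {0,3,11} and {5,9}.
On input L, block {0,3,11} splits into {0,3} and {11}.
On input L, block {1,8} splits into {1} and {8}.
Stable partition: {2} | {0,3} | {12} | {1} | {7} | {4} | {10} | {5,9} | {11} | {8} — 10 equivalence classes.
5 and 9 lie in the same block of the stable partition, so they are equivalent — no string distinguishes them.

Yes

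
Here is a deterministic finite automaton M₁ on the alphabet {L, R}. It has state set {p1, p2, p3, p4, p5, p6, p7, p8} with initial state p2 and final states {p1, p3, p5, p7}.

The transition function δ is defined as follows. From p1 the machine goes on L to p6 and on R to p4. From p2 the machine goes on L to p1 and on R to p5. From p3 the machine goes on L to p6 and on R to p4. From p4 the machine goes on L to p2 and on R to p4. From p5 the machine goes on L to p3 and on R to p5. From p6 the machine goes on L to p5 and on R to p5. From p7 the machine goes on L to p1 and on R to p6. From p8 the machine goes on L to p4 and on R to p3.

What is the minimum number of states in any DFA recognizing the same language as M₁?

5

First remove the unreachable states {p7,p8}; 6 states remain.
Initial partition by acceptance: {p1,p3,p5} | {p2,p4,p6}.
On input L, block {p1,p3,p5} splits into {p1,p3} and {p5}.
Split {p2,p4,p6} by δ(·,L) → {p2} and {p4} and {p6}.
Stable partition: {p1,p3} | {p2} | {p5} | {p4} | {p6} — 5 equivalence classes.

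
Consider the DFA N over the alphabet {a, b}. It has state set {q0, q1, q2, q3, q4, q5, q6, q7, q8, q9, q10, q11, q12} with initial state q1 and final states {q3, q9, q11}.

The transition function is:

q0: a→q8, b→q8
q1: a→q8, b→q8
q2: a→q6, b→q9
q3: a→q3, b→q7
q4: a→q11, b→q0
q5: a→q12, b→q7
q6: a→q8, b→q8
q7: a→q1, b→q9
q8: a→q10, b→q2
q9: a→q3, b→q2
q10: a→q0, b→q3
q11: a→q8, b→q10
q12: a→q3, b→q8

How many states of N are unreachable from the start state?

4

Starting at q1 and following transitions, the reachable set is {q0, q1, q2, q3, q6, q7, q8, q9, q10}. That leaves q4, q5, q11, q12 unreachable — 4 in total.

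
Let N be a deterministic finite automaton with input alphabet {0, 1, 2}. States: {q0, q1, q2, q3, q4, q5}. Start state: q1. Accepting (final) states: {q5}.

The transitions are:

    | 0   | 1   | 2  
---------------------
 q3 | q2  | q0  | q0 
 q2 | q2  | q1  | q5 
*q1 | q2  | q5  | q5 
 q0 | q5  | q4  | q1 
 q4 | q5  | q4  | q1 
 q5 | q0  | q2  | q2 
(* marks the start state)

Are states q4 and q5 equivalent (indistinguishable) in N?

Reachable states from the start: {q0,q1,q2,q4,q5}. Unreachable: {q3} — drop them.
Start with accepting vs non-accepting: {q5} | {q0,q1,q2,q4}.
Split {q0,q1,q2,q4} by δ(·,0) → {q0,q4} and {q1,q2}.
Split {q1,q2} by δ(·,1) → {q1} and {q2}.
Stable partition: {q5} | {q0,q4} | {q1} | {q2} — 4 equivalence classes.
q4 and q5 end up in different blocks, so they are distinguishable. For instance, the string 'ε' is accepted from only q5.

No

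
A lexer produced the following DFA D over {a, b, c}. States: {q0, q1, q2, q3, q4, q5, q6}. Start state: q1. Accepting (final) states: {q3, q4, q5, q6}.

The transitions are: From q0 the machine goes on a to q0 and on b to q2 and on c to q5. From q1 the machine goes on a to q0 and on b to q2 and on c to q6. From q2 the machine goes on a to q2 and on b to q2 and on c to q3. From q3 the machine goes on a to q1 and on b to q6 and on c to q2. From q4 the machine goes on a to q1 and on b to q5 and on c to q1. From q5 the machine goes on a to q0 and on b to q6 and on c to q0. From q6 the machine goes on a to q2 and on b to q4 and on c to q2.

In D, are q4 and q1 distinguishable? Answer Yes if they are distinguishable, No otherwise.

P0 = {q3,q4,q5,q6} | {q0,q1,q2}.
No further refinement is possible. Final partition (2 blocks): {q3,q4,q5,q6} | {q0,q1,q2}.
q4 and q1 end up in different blocks, so they are distinguishable. For instance, the string 'ε' is accepted from only q4.

Yes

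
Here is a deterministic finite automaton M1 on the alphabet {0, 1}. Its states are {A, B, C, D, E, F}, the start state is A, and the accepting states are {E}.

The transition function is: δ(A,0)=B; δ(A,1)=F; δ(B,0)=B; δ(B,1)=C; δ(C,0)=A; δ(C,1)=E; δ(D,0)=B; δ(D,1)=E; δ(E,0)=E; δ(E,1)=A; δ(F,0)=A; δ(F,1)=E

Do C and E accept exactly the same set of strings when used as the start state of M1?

Reachable states from the start: {A,B,C,E,F}. Unreachable: {D} — drop them.
Initial partition by acceptance: {E} | {A,B,C,F}.
Refine {A,B,C,F} on symbol 1: members go to different blocks, giving {A,B} and {C,F}.
The partition is now stable with 3 blocks: {E} | {A,B} | {C,F}.
C and E end up in different blocks, so they are distinguishable. For instance, the string 'ε' is accepted from only E.

No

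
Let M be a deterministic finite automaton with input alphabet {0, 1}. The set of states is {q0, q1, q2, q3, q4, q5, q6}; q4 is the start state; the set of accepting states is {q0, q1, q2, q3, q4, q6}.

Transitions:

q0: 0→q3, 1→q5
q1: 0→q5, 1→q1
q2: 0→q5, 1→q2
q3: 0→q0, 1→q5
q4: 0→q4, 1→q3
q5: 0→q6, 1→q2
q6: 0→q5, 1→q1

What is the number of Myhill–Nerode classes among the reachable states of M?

Every state is reachable, so we keep all 7.
Initial partition by acceptance: {q0,q1,q2,q3,q4,q6} | {q5}.
Split {q0,q1,q2,q3,q4,q6} by δ(·,0) → {q0,q3,q4} and {q1,q2,q6}.
Split {q0,q3,q4} by δ(·,1) → {q0,q3} and {q4}.
No further refinement is possible. Final partition (4 blocks): {q0,q3} | {q5} | {q1,q2,q6} | {q4}.

4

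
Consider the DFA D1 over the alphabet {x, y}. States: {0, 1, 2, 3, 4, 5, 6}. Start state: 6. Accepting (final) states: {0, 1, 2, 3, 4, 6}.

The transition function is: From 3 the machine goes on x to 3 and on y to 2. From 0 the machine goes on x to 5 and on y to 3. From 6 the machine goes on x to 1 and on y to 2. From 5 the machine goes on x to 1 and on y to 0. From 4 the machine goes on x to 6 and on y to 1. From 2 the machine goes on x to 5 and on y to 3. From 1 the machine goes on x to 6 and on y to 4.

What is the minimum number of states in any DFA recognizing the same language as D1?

5

All states are reachable from the start state.
Start with accepting vs non-accepting: {0,1,2,3,4,6} | {5}.
Refine {0,1,2,3,4,6} on symbol x: members go to different blocks, giving {1,3,4,6} and {0,2}.
On input y, block {1,3,4,6} splits into {1,4} and {3,6}.
On input x, block {3,6} splits into {3} and {6}.
Stable partition: {1,4} | {5} | {0,2} | {3} | {6} — 5 equivalence classes.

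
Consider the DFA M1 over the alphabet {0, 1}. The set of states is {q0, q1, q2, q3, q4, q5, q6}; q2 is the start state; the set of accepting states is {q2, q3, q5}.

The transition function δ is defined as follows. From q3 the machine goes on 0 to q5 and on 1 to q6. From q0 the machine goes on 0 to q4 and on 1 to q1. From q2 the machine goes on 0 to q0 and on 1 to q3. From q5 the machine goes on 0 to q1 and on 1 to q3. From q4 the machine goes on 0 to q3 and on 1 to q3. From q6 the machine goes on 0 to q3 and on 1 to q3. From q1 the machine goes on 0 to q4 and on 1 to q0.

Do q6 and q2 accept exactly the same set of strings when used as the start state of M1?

Start with accepting vs non-accepting: {q2,q3,q5} | {q0,q1,q4,q6}.
Split {q2,q3,q5} by δ(·,0) → {q2,q5} and {q3}.
Split {q0,q1,q4,q6} by δ(·,0) → {q0,q1} and {q4,q6}.
Stable partition: {q2,q5} | {q0,q1} | {q3} | {q4,q6} — 4 equivalence classes.
q6 and q2 end up in different blocks, so they are distinguishable. For instance, the string 'ε' is accepted from only q2.

No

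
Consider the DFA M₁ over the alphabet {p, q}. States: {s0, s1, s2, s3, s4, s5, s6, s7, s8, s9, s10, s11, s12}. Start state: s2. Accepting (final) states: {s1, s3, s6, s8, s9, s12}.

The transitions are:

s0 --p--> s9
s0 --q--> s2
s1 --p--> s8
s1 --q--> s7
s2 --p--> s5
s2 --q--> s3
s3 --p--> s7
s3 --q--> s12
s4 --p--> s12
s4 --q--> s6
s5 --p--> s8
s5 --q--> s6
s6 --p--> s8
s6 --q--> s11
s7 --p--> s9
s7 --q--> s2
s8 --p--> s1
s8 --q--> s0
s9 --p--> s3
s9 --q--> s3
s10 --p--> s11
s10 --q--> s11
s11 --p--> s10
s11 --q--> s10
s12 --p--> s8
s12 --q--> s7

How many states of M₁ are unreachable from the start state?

1

BFS from s2 reaches {s0, s1, s2, s3, s5, s6, s7, s8, s9, s10, s11, s12}; the 1 state(s) s4 are never visited.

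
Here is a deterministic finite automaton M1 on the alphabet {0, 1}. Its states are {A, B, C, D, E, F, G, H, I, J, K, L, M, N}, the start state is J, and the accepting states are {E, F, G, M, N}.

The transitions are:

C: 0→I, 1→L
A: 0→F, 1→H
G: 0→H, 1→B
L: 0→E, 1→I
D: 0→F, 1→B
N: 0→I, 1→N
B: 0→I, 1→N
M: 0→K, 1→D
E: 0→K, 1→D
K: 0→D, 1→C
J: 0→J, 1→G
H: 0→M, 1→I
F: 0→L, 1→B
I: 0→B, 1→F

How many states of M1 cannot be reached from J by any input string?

No path from J leads to A; the other 13 states are all reachable.

1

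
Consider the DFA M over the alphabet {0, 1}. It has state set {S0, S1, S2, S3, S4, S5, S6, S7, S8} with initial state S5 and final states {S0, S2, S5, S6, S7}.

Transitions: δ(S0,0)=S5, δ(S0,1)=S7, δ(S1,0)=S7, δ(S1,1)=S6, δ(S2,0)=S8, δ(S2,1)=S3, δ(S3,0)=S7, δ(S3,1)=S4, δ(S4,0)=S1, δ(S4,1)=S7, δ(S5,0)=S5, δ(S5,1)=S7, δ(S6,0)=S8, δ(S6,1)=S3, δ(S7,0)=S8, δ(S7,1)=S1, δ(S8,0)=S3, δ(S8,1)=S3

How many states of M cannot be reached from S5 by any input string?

No path from S5 leads to S0, S2; the other 7 states are all reachable.

2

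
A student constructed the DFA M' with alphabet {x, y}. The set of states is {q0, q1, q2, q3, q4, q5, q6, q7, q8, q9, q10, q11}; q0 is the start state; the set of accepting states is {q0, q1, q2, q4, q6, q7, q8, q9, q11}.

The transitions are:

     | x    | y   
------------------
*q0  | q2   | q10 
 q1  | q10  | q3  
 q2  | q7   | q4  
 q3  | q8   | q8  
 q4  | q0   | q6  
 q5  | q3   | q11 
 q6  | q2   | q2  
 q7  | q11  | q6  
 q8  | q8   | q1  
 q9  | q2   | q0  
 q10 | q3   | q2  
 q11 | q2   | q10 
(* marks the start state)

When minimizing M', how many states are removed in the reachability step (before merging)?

No path from q0 leads to q5, q9; the other 10 states are all reachable.

2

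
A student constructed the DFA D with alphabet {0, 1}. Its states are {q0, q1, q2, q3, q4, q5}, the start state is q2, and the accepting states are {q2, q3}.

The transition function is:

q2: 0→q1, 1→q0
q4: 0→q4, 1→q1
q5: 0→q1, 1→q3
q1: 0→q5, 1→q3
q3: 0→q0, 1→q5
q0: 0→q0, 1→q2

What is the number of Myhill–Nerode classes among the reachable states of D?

States {q4} cannot be reached from the start state, so discard them.
Initial partition by acceptance: {q2,q3} | {q0,q1,q5}.
No further refinement is possible. Final partition (2 blocks): {q2,q3} | {q0,q1,q5}.

2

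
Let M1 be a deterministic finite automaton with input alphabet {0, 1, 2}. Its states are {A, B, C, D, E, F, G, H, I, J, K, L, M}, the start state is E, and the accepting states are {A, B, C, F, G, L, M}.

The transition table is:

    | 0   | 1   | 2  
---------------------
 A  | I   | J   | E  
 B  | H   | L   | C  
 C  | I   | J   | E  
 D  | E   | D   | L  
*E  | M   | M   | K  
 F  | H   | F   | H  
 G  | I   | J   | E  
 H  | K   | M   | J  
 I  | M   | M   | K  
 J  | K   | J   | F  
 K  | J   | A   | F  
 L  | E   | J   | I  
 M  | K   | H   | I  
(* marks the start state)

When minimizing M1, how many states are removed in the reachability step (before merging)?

BFS from E reaches {A, E, F, H, I, J, K, M}; the 5 state(s) B, C, D, G, L are never visited.

5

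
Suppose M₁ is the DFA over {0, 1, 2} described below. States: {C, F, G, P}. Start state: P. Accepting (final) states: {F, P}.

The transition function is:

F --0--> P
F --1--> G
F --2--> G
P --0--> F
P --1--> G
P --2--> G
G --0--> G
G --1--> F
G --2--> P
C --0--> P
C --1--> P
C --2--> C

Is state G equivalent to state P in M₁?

No

First remove the unreachable states {C}; 3 states remain.
P0 = {F,P} | {G}.
The partition is now stable with 2 blocks: {F,P} | {G}.
G and P end up in different blocks, so they are distinguishable. For instance, the string 'ε' is accepted from only P.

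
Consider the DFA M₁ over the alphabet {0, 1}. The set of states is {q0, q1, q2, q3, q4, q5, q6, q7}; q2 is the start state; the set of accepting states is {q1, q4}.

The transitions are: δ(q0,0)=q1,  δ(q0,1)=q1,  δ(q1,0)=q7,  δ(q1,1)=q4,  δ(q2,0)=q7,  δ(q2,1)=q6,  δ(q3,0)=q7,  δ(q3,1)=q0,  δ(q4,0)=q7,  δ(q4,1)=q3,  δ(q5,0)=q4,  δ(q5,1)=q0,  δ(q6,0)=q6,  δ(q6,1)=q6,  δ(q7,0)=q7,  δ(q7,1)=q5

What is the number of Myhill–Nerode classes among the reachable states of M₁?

All states are reachable from the start state.
Initial partition by acceptance: {q1,q4} | {q0,q2,q3,q5,q6,q7}.
Refine {q1,q4} on symbol 1: members go to different blocks, giving {q1} and {q4}.
Split {q0,q2,q3,q5,q6,q7} by δ(·,0) → {q2,q3,q6,q7} and {q0} and {q5}.
Split {q2,q3,q6,q7} by δ(·,1) → {q2,q6} and {q3} and {q7}.
Split {q2,q6} by δ(·,0) → {q2} and {q6}.
No further refinement is possible. Final partition (8 blocks): {q1} | {q2} | {q4} | {q0} | {q5} | {q3} | {q7} | {q6}.

8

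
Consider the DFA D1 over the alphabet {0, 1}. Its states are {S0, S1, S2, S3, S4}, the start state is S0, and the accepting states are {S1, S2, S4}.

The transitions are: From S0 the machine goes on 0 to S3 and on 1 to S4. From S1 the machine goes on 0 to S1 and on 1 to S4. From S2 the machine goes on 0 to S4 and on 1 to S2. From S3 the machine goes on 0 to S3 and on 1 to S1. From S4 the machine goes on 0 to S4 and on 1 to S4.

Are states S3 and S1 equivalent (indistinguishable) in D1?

Reachable states from the start: {S0,S1,S3,S4}. Unreachable: {S2} — drop them.
Start with accepting vs non-accepting: {S1,S4} | {S0,S3}.
Stable partition: {S1,S4} | {S0,S3} — 2 equivalence classes.
S3 and S1 end up in different blocks, so they are distinguishable. For instance, the string 'ε' is accepted from only S1.

No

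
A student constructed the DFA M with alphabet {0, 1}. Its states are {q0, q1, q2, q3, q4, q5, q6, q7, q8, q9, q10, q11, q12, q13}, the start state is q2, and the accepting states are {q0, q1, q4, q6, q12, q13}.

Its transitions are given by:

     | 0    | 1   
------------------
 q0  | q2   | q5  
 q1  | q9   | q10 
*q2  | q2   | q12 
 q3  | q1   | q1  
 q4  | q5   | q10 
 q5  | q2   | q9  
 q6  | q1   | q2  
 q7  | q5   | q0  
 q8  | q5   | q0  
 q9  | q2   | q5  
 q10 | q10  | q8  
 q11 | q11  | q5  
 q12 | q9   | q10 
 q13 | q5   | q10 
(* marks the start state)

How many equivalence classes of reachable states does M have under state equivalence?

States {q1,q3,q4,q6,q7,q11,q13} cannot be reached from the start state, so discard them.
Start with accepting vs non-accepting: {q0,q12} | {q2,q5,q8,q9,q10}.
Split {q2,q5,q8,q9,q10} by δ(·,1) → {q5,q9,q10} and {q2,q8}.
On input 0, block {q0,q12} splits into {q0} and {q12}.
Refine {q5,q9,q10} on symbol 0: members go to different blocks, giving {q5,q9} and {q10}.
On input 0, block {q2,q8} splits into {q2} and {q8}.
No further refinement is possible. Final partition (6 blocks): {q0} | {q5,q9} | {q2} | {q12} | {q10} | {q8}.

6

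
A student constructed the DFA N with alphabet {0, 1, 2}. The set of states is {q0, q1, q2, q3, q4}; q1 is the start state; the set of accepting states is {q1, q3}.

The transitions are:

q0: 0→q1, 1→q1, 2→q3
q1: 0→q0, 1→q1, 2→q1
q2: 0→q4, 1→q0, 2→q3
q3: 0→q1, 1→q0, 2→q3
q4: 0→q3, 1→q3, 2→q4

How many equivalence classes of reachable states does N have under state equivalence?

3

First remove the unreachable states {q2,q4}; 3 states remain.
Start with accepting vs non-accepting: {q1,q3} | {q0}.
On input 0, block {q1,q3} splits into {q1} and {q3}.
Stable partition: {q1} | {q0} | {q3} — 3 equivalence classes.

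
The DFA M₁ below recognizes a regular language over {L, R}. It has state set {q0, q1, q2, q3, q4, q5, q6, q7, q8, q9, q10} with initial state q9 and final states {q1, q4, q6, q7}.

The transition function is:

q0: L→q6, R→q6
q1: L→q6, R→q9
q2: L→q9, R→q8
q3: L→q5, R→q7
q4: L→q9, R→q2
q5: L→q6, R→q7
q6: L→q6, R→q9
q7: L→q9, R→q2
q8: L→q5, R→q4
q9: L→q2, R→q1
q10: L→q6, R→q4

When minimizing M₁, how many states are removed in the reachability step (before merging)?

3

Starting at q9 and following transitions, the reachable set is {q1, q2, q4, q5, q6, q7, q8, q9}. That leaves q0, q3, q10 unreachable — 3 in total.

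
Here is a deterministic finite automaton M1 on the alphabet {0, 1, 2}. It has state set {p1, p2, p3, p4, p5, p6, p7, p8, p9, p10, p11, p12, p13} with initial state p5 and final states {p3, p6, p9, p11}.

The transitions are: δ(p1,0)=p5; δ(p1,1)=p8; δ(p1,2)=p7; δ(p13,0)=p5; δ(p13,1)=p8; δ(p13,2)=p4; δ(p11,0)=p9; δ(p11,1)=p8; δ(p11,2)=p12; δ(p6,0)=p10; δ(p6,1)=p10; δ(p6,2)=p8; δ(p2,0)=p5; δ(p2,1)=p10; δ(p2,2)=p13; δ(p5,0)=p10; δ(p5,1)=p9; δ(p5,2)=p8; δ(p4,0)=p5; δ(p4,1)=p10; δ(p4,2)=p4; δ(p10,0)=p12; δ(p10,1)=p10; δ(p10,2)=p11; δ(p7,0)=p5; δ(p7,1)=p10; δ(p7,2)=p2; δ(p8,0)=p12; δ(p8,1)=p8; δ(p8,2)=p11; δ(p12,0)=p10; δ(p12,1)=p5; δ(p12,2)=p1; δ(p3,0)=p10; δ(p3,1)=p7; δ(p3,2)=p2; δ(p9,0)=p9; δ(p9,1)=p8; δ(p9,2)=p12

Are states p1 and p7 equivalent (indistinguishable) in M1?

States {p3,p6} cannot be reached from the start state, so discard them.
Initial partition by acceptance: {p9,p11} | {p1,p2,p4,p5,p7,p8,p10,p12,p13}.
Split {p1,p2,p4,p5,p7,p8,p10,p12,p13} by δ(·,1) → {p1,p2,p4,p7,p8,p10,p12,p13} and {p5}.
Split {p1,p2,p4,p7,p8,p10,p12,p13} by δ(·,0) → {p1,p2,p4,p7,p13} and {p8,p10,p12}.
Refine {p8,p10,p12} on symbol 1: members go to different blocks, giving {p8,p10} and {p12}.
Stable partition: {p9,p11} | {p1,p2,p4,p7,p13} | {p5} | {p8,p10} | {p12} — 5 equivalence classes.
p1 and p7 lie in the same block of the stable partition, so they are equivalent — no string distinguishes them.

Yes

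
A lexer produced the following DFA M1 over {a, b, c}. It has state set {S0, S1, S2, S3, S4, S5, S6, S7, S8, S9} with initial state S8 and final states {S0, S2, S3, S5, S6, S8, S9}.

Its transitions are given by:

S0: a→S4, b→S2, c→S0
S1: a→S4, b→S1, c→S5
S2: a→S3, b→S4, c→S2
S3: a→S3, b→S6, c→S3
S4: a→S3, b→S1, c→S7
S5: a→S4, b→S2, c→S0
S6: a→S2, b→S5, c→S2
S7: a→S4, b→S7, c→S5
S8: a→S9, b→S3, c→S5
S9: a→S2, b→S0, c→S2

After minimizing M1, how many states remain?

7

Every state is reachable, so we keep all 10.
Start with accepting vs non-accepting: {S0,S2,S3,S5,S6,S8,S9} | {S1,S4,S7}.
Split {S0,S2,S3,S5,S6,S8,S9} by δ(·,a) → {S2,S3,S6,S8,S9} and {S0,S5}.
Refine {S2,S3,S6,S8,S9} on symbol b: members go to different blocks, giving {S3,S8} and {S6,S9} and {S2}.
Refine {S3,S8} on symbol a: members go to different blocks, giving {S3} and {S8}.
Split {S1,S4,S7} by δ(·,a) → {S1,S7} and {S4}.
The partition is now stable with 7 blocks: {S3} | {S1,S7} | {S0,S5} | {S6,S9} | {S2} | {S8} | {S4}.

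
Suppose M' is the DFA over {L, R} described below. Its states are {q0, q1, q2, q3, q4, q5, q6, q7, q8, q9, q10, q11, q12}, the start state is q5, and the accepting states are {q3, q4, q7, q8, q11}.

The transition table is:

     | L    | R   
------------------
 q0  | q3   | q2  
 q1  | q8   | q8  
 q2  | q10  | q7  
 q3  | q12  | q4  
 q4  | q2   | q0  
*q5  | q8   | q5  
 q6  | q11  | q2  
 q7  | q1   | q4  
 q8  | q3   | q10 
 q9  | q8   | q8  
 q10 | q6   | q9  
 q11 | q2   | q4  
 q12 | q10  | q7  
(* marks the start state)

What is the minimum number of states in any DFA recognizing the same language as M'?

Every state is reachable, so we keep all 13.
P0 = {q3,q4,q7,q8,q11} | {q0,q1,q2,q5,q6,q9,q10,q12}.
Split {q3,q4,q7,q8,q11} by δ(·,L) → {q3,q4,q7,q11} and {q8}.
Refine {q3,q4,q7,q11} on symbol R: members go to different blocks, giving {q3,q7,q11} and {q4}.
Split {q0,q1,q2,q5,q6,q9,q10,q12} by δ(·,L) → {q1,q5,q9} and {q2,q10,q12} and {q0,q6}.
Split {q3,q7,q11} by δ(·,L) → {q3,q11} and {q7}.
Refine {q1,q5,q9} on symbol R: members go to different blocks, giving {q1,q9} and {q5}.
Refine {q2,q10,q12} on symbol L: members go to different blocks, giving {q2,q12} and {q10}.
No further refinement is possible. Final partition (9 blocks): {q3,q11} | {q1,q9} | {q8} | {q4} | {q2,q12} | {q0,q6} | {q7} | {q5} | {q10}.

9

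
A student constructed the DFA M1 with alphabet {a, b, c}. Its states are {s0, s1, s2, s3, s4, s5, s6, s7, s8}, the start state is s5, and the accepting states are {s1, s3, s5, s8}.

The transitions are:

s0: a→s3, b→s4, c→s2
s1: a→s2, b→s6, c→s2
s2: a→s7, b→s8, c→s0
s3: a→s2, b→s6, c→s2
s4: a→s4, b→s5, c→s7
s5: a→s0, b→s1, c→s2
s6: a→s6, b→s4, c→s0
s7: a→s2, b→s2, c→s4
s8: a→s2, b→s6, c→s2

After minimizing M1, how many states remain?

7

Start with accepting vs non-accepting: {s1,s3,s5,s8} | {s0,s2,s4,s6,s7}.
On input b, block {s1,s3,s5,s8} splits into {s1,s3,s8} and {s5}.
On input a, block {s0,s2,s4,s6,s7} splits into {s2,s4,s6,s7} and {s0}.
On input b, block {s2,s4,s6,s7} splits into {s6,s7} and {s2} and {s4}.
Refine {s6,s7} on symbol a: members go to different blocks, giving {s6} and {s7}.
The partition is now stable with 7 blocks: {s1,s3,s8} | {s6} | {s5} | {s0} | {s2} | {s4} | {s7}.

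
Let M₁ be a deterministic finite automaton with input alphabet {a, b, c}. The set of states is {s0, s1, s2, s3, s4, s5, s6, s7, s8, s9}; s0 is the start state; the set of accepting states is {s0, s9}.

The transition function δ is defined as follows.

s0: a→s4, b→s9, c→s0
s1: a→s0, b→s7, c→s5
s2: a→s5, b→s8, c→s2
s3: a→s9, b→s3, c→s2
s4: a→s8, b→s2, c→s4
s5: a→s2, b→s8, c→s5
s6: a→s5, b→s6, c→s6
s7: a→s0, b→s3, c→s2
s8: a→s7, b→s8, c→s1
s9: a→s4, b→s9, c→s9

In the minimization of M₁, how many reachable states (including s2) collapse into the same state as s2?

States {s6} cannot be reached from the start state, so discard them.
Start with accepting vs non-accepting: {s0,s9} | {s1,s2,s3,s4,s5,s7,s8}.
Refine {s1,s2,s3,s4,s5,s7,s8} on symbol a: members go to different blocks, giving {s2,s4,s5,s8} and {s1,s3,s7}.
On input a, block {s2,s4,s5,s8} splits into {s2,s4,s5} and {s8}.
Split {s2,s4,s5} by δ(·,a) → {s2,s5} and {s4}.
Stable partition: {s0,s9} | {s2,s5} | {s1,s3,s7} | {s8} | {s4} — 5 equivalence classes.
The equivalence class containing s2 is {s2,s5}, of size 2.

2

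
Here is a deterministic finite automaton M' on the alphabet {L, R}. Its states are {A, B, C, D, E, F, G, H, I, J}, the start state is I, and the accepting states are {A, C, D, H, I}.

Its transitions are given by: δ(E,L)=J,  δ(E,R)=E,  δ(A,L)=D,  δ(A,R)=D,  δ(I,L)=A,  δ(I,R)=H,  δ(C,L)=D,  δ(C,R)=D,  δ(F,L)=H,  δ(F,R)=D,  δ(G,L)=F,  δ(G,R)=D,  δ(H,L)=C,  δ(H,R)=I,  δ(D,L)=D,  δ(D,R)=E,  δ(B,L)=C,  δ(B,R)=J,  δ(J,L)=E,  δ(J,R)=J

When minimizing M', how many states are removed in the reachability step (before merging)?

3

No path from I leads to B, F, G; the other 7 states are all reachable.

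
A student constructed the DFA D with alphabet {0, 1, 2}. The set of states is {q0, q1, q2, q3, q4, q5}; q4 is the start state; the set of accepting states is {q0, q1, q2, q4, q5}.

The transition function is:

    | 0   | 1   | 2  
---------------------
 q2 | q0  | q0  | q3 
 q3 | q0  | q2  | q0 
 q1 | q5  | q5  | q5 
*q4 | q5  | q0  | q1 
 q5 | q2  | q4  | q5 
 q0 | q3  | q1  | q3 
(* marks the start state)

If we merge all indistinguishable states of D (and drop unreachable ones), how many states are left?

6

Initial partition by acceptance: {q0,q1,q2,q4,q5} | {q3}.
Refine {q0,q1,q2,q4,q5} on symbol 0: members go to different blocks, giving {q1,q2,q4,q5} and {q0}.
Split {q1,q2,q4,q5} by δ(·,0) → {q1,q4,q5} and {q2}.
Refine {q1,q4,q5} on symbol 0: members go to different blocks, giving {q1,q4} and {q5}.
On input 1, block {q1,q4} splits into {q1} and {q4}.
Stable partition: {q1} | {q3} | {q0} | {q2} | {q5} | {q4} — 6 equivalence classes.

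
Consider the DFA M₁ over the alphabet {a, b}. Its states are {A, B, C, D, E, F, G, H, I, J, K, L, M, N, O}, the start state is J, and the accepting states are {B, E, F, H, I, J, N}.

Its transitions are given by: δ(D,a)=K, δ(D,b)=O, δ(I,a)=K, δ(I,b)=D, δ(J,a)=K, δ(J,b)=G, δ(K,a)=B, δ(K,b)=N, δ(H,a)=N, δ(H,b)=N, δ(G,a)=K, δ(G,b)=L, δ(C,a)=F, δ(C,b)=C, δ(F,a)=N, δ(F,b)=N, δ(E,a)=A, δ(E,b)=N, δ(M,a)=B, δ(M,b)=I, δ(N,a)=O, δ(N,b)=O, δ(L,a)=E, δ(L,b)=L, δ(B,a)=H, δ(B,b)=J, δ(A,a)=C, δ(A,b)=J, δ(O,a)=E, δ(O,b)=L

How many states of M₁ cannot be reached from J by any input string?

3

Starting at J and following transitions, the reachable set is {A, B, C, E, F, G, H, J, K, L, N, O}. That leaves D, I, M unreachable — 3 in total.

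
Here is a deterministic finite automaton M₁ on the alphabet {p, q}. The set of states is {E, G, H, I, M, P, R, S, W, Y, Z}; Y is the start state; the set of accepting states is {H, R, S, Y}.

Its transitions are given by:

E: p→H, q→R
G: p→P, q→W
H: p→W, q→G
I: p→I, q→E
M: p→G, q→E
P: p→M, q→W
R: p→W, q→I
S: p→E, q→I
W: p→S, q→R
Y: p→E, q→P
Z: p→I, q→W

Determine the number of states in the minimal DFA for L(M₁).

First remove the unreachable states {Z}; 10 states remain.
P0 = {H,R,S,Y} | {E,G,I,M,P,W}.
Split {E,G,I,M,P,W} by δ(·,p) → {G,I,M,P} and {E,W}.
The partition is now stable with 3 blocks: {H,R,S,Y} | {G,I,M,P} | {E,W}.

3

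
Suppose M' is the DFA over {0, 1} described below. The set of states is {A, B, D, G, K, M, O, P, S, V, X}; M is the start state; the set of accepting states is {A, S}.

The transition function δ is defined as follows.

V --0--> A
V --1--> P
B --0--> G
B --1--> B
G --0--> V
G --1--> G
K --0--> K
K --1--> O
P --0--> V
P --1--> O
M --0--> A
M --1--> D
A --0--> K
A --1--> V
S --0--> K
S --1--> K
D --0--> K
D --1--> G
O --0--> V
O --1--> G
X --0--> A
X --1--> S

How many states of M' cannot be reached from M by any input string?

3

BFS from M reaches {A, D, G, K, M, O, P, V}; the 3 state(s) B, S, X are never visited.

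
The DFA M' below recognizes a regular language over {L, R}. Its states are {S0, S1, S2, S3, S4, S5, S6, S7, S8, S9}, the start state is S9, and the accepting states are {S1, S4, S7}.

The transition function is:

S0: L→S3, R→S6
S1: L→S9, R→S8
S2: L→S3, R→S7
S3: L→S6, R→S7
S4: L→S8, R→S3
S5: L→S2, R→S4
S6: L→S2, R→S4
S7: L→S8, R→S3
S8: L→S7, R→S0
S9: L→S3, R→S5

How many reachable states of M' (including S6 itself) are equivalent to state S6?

4

Reachable states from the start: {S0,S2,S3,S4,S5,S6,S7,S8,S9}. Unreachable: {S1} — drop them.
Start with accepting vs non-accepting: {S4,S7} | {S0,S2,S3,S5,S6,S8,S9}.
Refine {S0,S2,S3,S5,S6,S8,S9} on symbol L: members go to different blocks, giving {S0,S2,S3,S5,S6,S9} and {S8}.
On input R, block {S0,S2,S3,S5,S6,S9} splits into {S2,S3,S5,S6} and {S0,S9}.
The partition is now stable with 4 blocks: {S4,S7} | {S2,S3,S5,S6} | {S8} | {S0,S9}.
State S6 belongs to the block {S2,S3,S5,S6}, which has 4 states.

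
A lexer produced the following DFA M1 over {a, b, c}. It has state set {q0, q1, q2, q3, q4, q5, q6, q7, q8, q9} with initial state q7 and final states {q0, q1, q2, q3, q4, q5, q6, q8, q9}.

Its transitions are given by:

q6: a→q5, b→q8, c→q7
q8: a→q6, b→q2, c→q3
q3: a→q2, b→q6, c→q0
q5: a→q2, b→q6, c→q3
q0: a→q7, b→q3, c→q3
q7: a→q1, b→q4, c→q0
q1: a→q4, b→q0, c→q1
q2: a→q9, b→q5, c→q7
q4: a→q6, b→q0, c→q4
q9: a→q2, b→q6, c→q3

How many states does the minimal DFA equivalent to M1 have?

7

Start with accepting vs non-accepting: {q0,q1,q2,q3,q4,q5,q6,q8,q9} | {q7}.
On input a, block {q0,q1,q2,q3,q4,q5,q6,q8,q9} splits into {q1,q2,q3,q4,q5,q6,q8,q9} and {q0}.
Refine {q1,q2,q3,q4,q5,q6,q8,q9} on symbol b: members go to different blocks, giving {q2,q3,q5,q6,q8,q9} and {q1,q4}.
Refine {q2,q3,q5,q6,q8,q9} on symbol c: members go to different blocks, giving {q5,q8,q9} and {q2,q6} and {q3}.
Refine {q1,q4} on symbol a: members go to different blocks, giving {q1} and {q4}.
The partition is now stable with 7 blocks: {q5,q8,q9} | {q7} | {q0} | {q1} | {q2,q6} | {q3} | {q4}.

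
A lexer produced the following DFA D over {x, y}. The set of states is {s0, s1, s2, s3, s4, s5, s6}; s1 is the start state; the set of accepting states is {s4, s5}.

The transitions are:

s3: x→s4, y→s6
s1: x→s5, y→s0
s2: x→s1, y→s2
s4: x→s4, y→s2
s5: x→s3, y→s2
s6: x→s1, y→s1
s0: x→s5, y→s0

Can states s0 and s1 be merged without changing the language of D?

Yes

P0 = {s4,s5} | {s0,s1,s2,s3,s6}.
On input x, block {s4,s5} splits into {s4} and {s5}.
On input x, block {s0,s1,s2,s3,s6} splits into {s0,s1} and {s2,s6} and {s3}.
Refine {s2,s6} on symbol y: members go to different blocks, giving {s2} and {s6}.
No further refinement is possible. Final partition (6 blocks): {s4} | {s0,s1} | {s5} | {s2} | {s3} | {s6}.
s0 and s1 lie in the same block of the stable partition, so they are equivalent — no string distinguishes them.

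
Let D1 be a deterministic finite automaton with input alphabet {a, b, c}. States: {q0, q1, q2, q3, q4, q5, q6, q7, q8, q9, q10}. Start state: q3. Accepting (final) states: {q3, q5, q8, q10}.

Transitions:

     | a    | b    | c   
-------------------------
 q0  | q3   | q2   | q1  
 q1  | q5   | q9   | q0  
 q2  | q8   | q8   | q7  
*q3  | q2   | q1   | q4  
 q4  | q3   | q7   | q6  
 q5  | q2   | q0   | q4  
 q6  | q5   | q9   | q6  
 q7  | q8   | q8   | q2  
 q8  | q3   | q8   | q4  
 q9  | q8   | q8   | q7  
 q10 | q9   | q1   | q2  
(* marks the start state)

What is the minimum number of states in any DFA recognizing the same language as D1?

States {q10} cannot be reached from the start state, so discard them.
Initial partition by acceptance: {q3,q5,q8} | {q0,q1,q2,q4,q6,q7,q9}.
Split {q3,q5,q8} by δ(·,a) → {q3,q5} and {q8}.
Refine {q0,q1,q2,q4,q6,q7,q9} on symbol a: members go to different blocks, giving {q0,q1,q4,q6} and {q2,q7,q9}.
The partition is now stable with 4 blocks: {q3,q5} | {q0,q1,q4,q6} | {q8} | {q2,q7,q9}.

4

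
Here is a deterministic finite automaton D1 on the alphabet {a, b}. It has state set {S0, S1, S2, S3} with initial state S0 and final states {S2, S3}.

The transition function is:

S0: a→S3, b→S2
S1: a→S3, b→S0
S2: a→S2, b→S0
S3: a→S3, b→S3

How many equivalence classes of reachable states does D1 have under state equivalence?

Reachable states from the start: {S0,S2,S3}. Unreachable: {S1} — drop them.
Start with accepting vs non-accepting: {S2,S3} | {S0}.
Refine {S2,S3} on symbol b: members go to different blocks, giving {S2} and {S3}.
The partition is now stable with 3 blocks: {S2} | {S0} | {S3}.

3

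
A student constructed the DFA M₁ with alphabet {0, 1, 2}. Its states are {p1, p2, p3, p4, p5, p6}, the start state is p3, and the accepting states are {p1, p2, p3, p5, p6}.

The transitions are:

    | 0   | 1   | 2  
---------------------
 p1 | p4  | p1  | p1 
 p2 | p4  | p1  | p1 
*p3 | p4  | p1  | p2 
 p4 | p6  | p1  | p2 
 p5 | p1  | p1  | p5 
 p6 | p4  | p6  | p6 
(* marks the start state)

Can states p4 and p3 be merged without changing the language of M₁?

First remove the unreachable states {p5}; 5 states remain.
P0 = {p1,p2,p3,p6} | {p4}.
No further refinement is possible. Final partition (2 blocks): {p1,p2,p3,p6} | {p4}.
p4 and p3 end up in different blocks, so they are distinguishable. For instance, the string 'ε' is accepted from only p3.

No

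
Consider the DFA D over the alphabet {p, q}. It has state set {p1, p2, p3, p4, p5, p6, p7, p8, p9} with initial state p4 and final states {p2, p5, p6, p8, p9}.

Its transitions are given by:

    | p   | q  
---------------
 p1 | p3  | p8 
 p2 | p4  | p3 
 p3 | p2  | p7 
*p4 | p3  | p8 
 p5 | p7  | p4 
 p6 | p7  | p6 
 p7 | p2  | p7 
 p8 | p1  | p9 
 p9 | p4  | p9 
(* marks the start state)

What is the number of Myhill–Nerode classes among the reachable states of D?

4

First remove the unreachable states {p5,p6}; 7 states remain.
Start with accepting vs non-accepting: {p2,p8,p9} | {p1,p3,p4,p7}.
On input q, block {p2,p8,p9} splits into {p8,p9} and {p2}.
Split {p1,p3,p4,p7} by δ(·,p) → {p1,p4} and {p3,p7}.
Stable partition: {p8,p9} | {p1,p4} | {p2} | {p3,p7} — 4 equivalence classes.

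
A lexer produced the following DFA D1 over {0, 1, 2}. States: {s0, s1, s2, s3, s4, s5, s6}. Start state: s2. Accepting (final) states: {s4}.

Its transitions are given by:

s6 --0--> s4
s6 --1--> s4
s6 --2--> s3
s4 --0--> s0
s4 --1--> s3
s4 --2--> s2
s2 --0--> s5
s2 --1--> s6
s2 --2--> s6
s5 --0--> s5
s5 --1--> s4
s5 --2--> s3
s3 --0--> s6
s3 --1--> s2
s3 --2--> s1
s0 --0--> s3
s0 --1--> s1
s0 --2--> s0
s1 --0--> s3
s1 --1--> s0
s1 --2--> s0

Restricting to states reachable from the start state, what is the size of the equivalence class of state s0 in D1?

All states are reachable from the start state.
Start with accepting vs non-accepting: {s4} | {s0,s1,s2,s3,s5,s6}.
Refine {s0,s1,s2,s3,s5,s6} on symbol 0: members go to different blocks, giving {s0,s1,s2,s3,s5} and {s6}.
Split {s0,s1,s2,s3,s5} by δ(·,0) → {s0,s1,s2,s5} and {s3}.
Refine {s0,s1,s2,s5} on symbol 0: members go to different blocks, giving {s0,s1} and {s2,s5}.
On input 1, block {s2,s5} splits into {s2} and {s5}.
The partition is now stable with 6 blocks: {s4} | {s0,s1} | {s6} | {s3} | {s2} | {s5}.
The equivalence class containing s0 is {s0,s1}, of size 2.

2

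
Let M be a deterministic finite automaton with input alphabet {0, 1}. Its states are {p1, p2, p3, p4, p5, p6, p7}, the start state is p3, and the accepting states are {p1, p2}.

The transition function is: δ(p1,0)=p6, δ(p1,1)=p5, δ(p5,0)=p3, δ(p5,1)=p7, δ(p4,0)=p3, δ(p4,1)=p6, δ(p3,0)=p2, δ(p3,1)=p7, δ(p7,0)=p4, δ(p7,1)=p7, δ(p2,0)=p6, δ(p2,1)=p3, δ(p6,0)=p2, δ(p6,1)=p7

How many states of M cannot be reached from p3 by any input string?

BFS from p3 reaches {p2, p3, p4, p6, p7}; the 2 state(s) p1, p5 are never visited.

2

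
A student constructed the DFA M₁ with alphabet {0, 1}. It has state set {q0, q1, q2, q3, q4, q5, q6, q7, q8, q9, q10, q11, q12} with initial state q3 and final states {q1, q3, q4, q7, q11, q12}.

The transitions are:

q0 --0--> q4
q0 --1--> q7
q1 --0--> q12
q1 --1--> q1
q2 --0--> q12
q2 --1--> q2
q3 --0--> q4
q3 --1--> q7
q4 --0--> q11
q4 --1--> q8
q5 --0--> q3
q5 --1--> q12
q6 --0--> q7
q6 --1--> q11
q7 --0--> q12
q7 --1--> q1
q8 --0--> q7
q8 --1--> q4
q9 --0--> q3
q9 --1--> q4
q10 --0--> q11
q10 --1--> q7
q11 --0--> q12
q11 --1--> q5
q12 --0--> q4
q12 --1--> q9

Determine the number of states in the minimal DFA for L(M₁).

3

Reachable states from the start: {q1,q3,q4,q5,q7,q8,q9,q11,q12}. Unreachable: {q0,q2,q6,q10} — drop them.
Initial partition by acceptance: {q1,q3,q4,q7,q11,q12} | {q5,q8,q9}.
Refine {q1,q3,q4,q7,q11,q12} on symbol 1: members go to different blocks, giving {q1,q3,q7} and {q4,q11,q12}.
Stable partition: {q1,q3,q7} | {q5,q8,q9} | {q4,q11,q12} — 3 equivalence classes.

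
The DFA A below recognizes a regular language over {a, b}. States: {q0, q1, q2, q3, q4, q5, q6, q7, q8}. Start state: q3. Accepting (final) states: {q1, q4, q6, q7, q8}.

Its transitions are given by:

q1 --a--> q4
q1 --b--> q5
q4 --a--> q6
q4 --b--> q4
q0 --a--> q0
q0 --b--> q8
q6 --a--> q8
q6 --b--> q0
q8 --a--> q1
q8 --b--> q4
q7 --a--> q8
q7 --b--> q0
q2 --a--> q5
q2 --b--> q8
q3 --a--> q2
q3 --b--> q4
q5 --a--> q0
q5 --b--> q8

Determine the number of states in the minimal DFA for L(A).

First remove the unreachable states {q7}; 8 states remain.
Start with accepting vs non-accepting: {q1,q4,q6,q8} | {q0,q2,q3,q5}.
Split {q1,q4,q6,q8} by δ(·,b) → {q1,q6} and {q4,q8}.
Stable partition: {q1,q6} | {q0,q2,q3,q5} | {q4,q8} — 3 equivalence classes.

3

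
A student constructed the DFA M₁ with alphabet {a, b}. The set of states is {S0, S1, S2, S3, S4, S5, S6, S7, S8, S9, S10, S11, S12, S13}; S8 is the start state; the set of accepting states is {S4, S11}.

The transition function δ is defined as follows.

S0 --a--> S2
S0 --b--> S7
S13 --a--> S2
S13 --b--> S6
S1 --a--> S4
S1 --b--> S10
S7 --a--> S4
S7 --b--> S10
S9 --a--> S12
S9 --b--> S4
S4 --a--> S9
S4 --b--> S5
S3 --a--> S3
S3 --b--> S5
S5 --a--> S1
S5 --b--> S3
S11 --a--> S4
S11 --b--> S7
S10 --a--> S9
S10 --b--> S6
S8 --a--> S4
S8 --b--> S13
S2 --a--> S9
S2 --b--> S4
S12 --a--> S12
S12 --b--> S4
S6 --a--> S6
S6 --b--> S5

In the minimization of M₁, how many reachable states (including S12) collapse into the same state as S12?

3

Reachable states from the start: {S1,S2,S3,S4,S5,S6,S8,S9,S10,S12,S13}. Unreachable: {S0,S7,S11} — drop them.
P0 = {S4} | {S1,S2,S3,S5,S6,S8,S9,S10,S12,S13}.
On input a, block {S1,S2,S3,S5,S6,S8,S9,S10,S12,S13} splits into {S2,S3,S5,S6,S9,S10,S12,S13} and {S1,S8}.
Refine {S2,S3,S5,S6,S9,S10,S12,S13} on symbol a: members go to different blocks, giving {S2,S3,S6,S9,S10,S12,S13} and {S5}.
On input b, block {S2,S3,S6,S9,S10,S12,S13} splits into {S2,S9,S12} and {S3,S6} and {S10,S13}.
Stable partition: {S4} | {S2,S9,S12} | {S1,S8} | {S5} | {S3,S6} | {S10,S13} — 6 equivalence classes.
State S12 belongs to the block {S2,S9,S12}, which has 3 states.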